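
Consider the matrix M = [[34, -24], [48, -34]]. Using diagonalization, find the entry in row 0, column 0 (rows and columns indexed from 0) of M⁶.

Characteristic polynomial: s^2 - 4 = (s - 2)(s + 2), so the eigenvalues are -2, 2.
s=2: eigenvector (3, 4).
s=-2: eigenvector (2, 3).
P = [[3, 2], [4, 3]], D = diag(2, -2), P⁻¹ = [[3, -2], [-4, 3]].
M⁶ = P·diag(64, 64)·P⁻¹ = [[64, 0], [0, 64]].
The requested entry is 64.

64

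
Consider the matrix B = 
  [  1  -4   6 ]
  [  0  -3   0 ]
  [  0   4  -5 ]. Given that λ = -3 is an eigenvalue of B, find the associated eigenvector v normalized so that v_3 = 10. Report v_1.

-10

B + 3I = [[4, -4, 6], [0, 0, 0], [0, 4, -2]].
Solving (B + 3I)v = 0 gives the eigenspace spanned by (-10, 5, 10).
With v_3 = 10, v = (-10, 5, 10), so v_1 = -10.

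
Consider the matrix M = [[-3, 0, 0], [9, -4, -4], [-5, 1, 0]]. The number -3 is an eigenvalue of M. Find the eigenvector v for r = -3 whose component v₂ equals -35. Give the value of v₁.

M + 3I = [[0, 0, 0], [9, -1, -4], [-5, 1, 3]].
Solving (M + 3I)v = 0 gives the eigenspace spanned by (5, -35, 20).
With v₂ = -35, v = (5, -35, 20), so v₁ = 5.

5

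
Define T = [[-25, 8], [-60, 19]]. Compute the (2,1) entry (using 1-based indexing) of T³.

Characteristic polynomial: s^2 + 6s + 5 = (s + 1)(s + 5), so the eigenvalues are -5, -1.
s=-1: eigenvector (1, 3).
s=-5: eigenvector (-2, -5).
P = [[1, -2], [3, -5]], D = diag(-1, -5), P⁻¹ = [[-5, 2], [-3, 1]].
T³ = P·diag(-1, -125)·P⁻¹ = [[-745, 248], [-1860, 619]].
The requested entry is -1860.

-1860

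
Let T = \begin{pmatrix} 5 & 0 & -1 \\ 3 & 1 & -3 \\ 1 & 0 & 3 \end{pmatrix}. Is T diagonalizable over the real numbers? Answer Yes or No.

Characteristic polynomial: p(λ) = λ^3 - 9λ^2 + 24λ - 16 = (λ - 4)^2(λ - 1).
λ = 4 has algebraic multiplicity 2; rank(T − 4I) = 2, so geometric multiplicity = 1.
Geometric multiplicity < algebraic multiplicity, so T is not diagonalizable.

No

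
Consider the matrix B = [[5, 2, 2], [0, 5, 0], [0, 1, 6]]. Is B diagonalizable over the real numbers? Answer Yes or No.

Yes

Characteristic polynomial: p(t) = t^3 - 16t^2 + 85t - 150 = (t - 6)(t - 5)^2.
t = 5 has algebraic multiplicity 2; rank(B − 5I) = 1, so geometric multiplicity = 2.
Every eigenvalue has geometric = algebraic multiplicity, so B is diagonalizable.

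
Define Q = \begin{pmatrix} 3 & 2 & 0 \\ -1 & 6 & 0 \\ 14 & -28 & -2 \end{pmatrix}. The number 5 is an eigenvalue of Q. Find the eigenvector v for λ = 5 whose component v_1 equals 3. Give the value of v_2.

Q − 5I = [[-2, 2, 0], [-1, 1, 0], [14, -28, -7]].
Solving (Q − 5I)v = 0 gives the eigenspace spanned by (3, 3, -6).
With v_1 = 3, v = (3, 3, -6), so v_2 = 3.

3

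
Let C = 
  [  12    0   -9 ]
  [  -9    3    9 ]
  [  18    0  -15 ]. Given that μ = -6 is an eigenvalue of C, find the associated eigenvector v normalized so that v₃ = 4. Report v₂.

-2

C + 6I = [[18, 0, -9], [-9, 9, 9], [18, 0, -9]].
Solving (C + 6I)v = 0 gives the eigenspace spanned by (2, -2, 4).
With v₃ = 4, v = (2, -2, 4), so v₂ = -2.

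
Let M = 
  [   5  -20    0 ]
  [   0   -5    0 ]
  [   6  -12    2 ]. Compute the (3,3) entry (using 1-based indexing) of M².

4

Characteristic polynomial: λ^3 - 2λ^2 - 25λ + 50 = (λ - 5)(λ - 2)(λ + 5), so the eigenvalues are -5, 2, 5.
λ=5: eigenvector (1, 0, 2).
λ=2: eigenvector (0, 0, 1).
λ=-5: eigenvector (2, 1, 0).
P = [[1, 0, 2], [0, 0, 1], [2, 1, 0]], D = diag(5, 2, -5), P⁻¹ = [[1, -2, 0], [-2, 4, 1], [0, 1, 0]].
M² = P·diag(25, 4, 25)·P⁻¹ = [[25, 0, 0], [0, 25, 0], [42, -84, 4]].
The requested entry is 4.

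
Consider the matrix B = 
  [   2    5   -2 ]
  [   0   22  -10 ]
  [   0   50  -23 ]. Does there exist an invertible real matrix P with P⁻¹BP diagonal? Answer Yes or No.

No

Characteristic polynomial: p(r) = r^3 - r^2 - 8r + 12 = (r - 2)^2(r + 3).
r = 2 has algebraic multiplicity 2; rank(B − 2I) = 2, so geometric multiplicity = 1.
Geometric multiplicity < algebraic multiplicity, so B is not diagonalizable.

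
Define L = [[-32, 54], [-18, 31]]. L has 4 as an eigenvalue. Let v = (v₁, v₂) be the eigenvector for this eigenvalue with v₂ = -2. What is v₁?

-3

L − 4I = [[-36, 54], [-18, 27]].
Solving (L − 4I)v = 0 gives the eigenspace spanned by (-3, -2).
With v₂ = -2, v = (-3, -2), so v₁ = -3.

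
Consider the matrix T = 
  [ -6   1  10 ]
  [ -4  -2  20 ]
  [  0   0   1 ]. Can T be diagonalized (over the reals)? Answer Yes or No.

Characteristic polynomial: p(r) = r^3 + 7r^2 + 8r - 16 = (r - 1)(r + 4)^2.
r = -4 has algebraic multiplicity 2; rank(T + 4I) = 2, so geometric multiplicity = 1.
Geometric multiplicity < algebraic multiplicity, so T is not diagonalizable.

No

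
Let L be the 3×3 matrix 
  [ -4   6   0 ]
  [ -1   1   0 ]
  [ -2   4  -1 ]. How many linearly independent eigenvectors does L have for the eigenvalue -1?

L + 1I = [[-3, 6, 0], [-1, 2, 0], [-2, 4, 0]].
This matrix has rank 1, so its null space has dimension 3 − 1 = 2.

2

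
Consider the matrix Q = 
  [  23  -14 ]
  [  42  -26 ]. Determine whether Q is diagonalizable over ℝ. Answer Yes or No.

Characteristic polynomial: p(λ) = λ^2 + 3λ - 10 = (λ - 2)(λ + 5).
All 2 eigenvalues are distinct, so Q is diagonalizable.

Yes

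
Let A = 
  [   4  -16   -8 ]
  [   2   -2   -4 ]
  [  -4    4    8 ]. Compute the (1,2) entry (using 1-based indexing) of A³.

-256

Characteristic polynomial: t^3 - 10t^2 + 24t = t(t - 6)(t - 4), so the eigenvalues are 0, 4, 6.
t=4: eigenvector (1, -1, 2).
t=6: eigenvector (0, 1, -2).
t=0: eigenvector (2, 0, 1).
P = [[1, 0, 2], [-1, 1, 0], [2, -2, 1]], D = diag(4, 6, 0), P⁻¹ = [[1, -4, -2], [1, -3, -2], [0, 2, 1]].
A³ = P·diag(64, 216, 0)·P⁻¹ = [[64, -256, -128], [152, -392, -304], [-304, 784, 608]].
The requested entry is -256.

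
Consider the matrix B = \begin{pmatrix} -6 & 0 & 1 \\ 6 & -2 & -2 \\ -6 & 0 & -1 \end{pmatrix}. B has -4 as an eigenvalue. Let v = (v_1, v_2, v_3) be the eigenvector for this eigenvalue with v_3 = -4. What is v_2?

B + 4I = [[-2, 0, 1], [6, 2, -2], [-6, 0, 3]].
Solving (B + 4I)v = 0 gives the eigenspace spanned by (-2, 2, -4).
With v_3 = -4, v = (-2, 2, -4), so v_2 = 2.

2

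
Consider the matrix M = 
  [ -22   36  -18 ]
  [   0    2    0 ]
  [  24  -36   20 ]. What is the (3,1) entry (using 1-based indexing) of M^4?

-960

Characteristic polynomial: λ^3 - 12λ + 16 = (λ - 2)^2(λ + 4), so the eigenvalues are -4, 2, 2.
λ=-4: eigenvector (1, 0, -1).
λ=2: eigenvector (0, 1, 2).
λ=2: eigenvector (-3, 0, 4).
P = [[1, 0, -3], [0, 1, 0], [-1, 2, 4]], D = diag(-4, 2, 2), P⁻¹ = [[4, -6, 3], [0, 1, 0], [1, -2, 1]].
M⁴ = P·diag(256, 16, 16)·P⁻¹ = [[976, -1440, 720], [0, 16, 0], [-960, 1440, -704]].
The requested entry is -960.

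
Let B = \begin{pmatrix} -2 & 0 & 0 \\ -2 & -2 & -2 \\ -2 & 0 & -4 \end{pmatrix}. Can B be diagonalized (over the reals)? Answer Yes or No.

Yes

Characteristic polynomial: p(λ) = λ^3 + 8λ^2 + 20λ + 16 = (λ + 2)^2(λ + 4).
λ = -2 has algebraic multiplicity 2; rank(B + 2I) = 1, so geometric multiplicity = 2.
Every eigenvalue has geometric = algebraic multiplicity, so B is diagonalizable.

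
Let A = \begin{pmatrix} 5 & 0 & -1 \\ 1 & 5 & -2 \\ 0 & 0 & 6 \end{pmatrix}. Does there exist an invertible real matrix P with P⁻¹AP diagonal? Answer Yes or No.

Characteristic polynomial: p(r) = r^3 - 16r^2 + 85r - 150 = (r - 6)(r - 5)^2.
r = 5 has algebraic multiplicity 2; rank(A − 5I) = 2, so geometric multiplicity = 1.
Geometric multiplicity < algebraic multiplicity, so A is not diagonalizable.

No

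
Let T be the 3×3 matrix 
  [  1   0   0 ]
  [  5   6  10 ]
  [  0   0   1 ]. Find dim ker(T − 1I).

2

T − 1I = [[0, 0, 0], [5, 5, 10], [0, 0, 0]].
This matrix has rank 1, so its null space has dimension 3 − 1 = 2.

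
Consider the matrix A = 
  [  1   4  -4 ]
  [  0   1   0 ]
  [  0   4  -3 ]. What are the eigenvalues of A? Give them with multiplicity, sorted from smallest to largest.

-3, 1, 1

Characteristic polynomial: p(λ) = λ^3 + λ^2 - 5λ + 3 = (λ - 1)^2(λ + 3).
Roots (with multiplicity): -3, 1, 1.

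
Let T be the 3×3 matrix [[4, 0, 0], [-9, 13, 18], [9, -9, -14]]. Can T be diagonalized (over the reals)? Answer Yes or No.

Yes

Characteristic polynomial: p(μ) = μ^3 - 3μ^2 - 24μ + 80 = (μ - 4)^2(μ + 5).
μ = 4 has algebraic multiplicity 2; rank(T − 4I) = 1, so geometric multiplicity = 2.
Every eigenvalue has geometric = algebraic multiplicity, so T is diagonalizable.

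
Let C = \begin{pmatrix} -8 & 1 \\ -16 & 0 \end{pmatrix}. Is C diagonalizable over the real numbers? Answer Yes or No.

Characteristic polynomial: p(t) = t^2 + 8t + 16 = (t + 4)^2.
t = -4 has algebraic multiplicity 2; rank(C + 4I) = 1, so geometric multiplicity = 1.
Geometric multiplicity < algebraic multiplicity, so C is not diagonalizable.

No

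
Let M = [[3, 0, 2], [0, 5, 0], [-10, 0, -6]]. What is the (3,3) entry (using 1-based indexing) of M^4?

76

Characteristic polynomial: s^3 - 2s^2 - 13s - 10 = (s - 5)(s + 1)(s + 2), so the eigenvalues are -2, -1, 5.
s=-1: eigenvector (1, 0, -2).
s=5: eigenvector (0, 1, 0).
s=-2: eigenvector (-2, 0, 5).
P = [[1, 0, -2], [0, 1, 0], [-2, 0, 5]], D = diag(-1, 5, -2), P⁻¹ = [[5, 0, 2], [0, 1, 0], [2, 0, 1]].
M⁴ = P·diag(1, 625, 16)·P⁻¹ = [[-59, 0, -30], [0, 625, 0], [150, 0, 76]].
The requested entry is 76.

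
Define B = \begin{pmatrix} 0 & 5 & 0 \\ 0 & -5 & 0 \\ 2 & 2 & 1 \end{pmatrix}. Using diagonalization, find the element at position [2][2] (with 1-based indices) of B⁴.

625

Characteristic polynomial: s^3 + 4s^2 - 5s = s(s - 1)(s + 5), so the eigenvalues are -5, 0, 1.
s=0: eigenvector (1, 0, -2).
s=-5: eigenvector (-1, 1, 0).
s=1: eigenvector (0, 0, 1).
P = [[1, -1, 0], [0, 1, 0], [-2, 0, 1]], D = diag(0, -5, 1), P⁻¹ = [[1, 1, 0], [0, 1, 0], [2, 2, 1]].
B⁴ = P·diag(0, 625, 1)·P⁻¹ = [[0, -625, 0], [0, 625, 0], [2, 2, 1]].
The requested entry is 625.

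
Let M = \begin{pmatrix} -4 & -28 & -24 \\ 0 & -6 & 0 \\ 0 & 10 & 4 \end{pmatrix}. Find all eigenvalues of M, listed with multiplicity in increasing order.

Characteristic polynomial: p(r) = r^3 + 6r^2 - 16r - 96 = (r - 4)(r + 4)(r + 6).
Roots (with multiplicity): -6, -4, 4.

-6, -4, 4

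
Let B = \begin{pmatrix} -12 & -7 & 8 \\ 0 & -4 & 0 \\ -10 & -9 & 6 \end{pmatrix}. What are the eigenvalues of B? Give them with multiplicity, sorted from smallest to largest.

Characteristic polynomial: p(λ) = λ^3 + 10λ^2 + 32λ + 32 = (λ + 2)(λ + 4)^2.
Roots (with multiplicity): -4, -4, -2.

-4, -4, -2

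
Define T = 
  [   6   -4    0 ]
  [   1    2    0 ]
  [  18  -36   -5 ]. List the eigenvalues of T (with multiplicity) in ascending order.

-5, 4, 4

Characteristic polynomial: p(r) = r^3 - 3r^2 - 24r + 80 = (r - 4)^2(r + 5).
Roots (with multiplicity): -5, 4, 4.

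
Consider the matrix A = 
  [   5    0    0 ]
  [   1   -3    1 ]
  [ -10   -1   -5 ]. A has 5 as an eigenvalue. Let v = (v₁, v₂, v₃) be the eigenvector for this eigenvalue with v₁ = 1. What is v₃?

A − 5I = [[0, 0, 0], [1, -8, 1], [-10, -1, -10]].
Solving (A − 5I)v = 0 gives the eigenspace spanned by (1, 0, -1).
With v₁ = 1, v = (1, 0, -1), so v₃ = -1.

-1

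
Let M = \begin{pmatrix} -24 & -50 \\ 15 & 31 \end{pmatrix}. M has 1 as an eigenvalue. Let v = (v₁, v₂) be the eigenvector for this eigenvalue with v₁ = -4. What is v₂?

2

M − 1I = [[-25, -50], [15, 30]].
Solving (M − 1I)v = 0 gives the eigenspace spanned by (-4, 2).
With v₁ = -4, v = (-4, 2), so v₂ = 2.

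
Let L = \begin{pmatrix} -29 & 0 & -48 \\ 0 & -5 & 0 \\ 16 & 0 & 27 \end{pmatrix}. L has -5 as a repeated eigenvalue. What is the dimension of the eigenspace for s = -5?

2

L + 5I = [[-24, 0, -48], [0, 0, 0], [16, 0, 32]].
This matrix has rank 1, so its null space has dimension 3 − 1 = 2.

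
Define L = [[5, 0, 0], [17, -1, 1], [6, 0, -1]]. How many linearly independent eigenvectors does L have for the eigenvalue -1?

L + 1I = [[6, 0, 0], [17, 0, 1], [6, 0, 0]].
This matrix has rank 2, so its null space has dimension 3 − 2 = 1.

1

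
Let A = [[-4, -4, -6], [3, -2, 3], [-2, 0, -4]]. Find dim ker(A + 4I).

1

A + 4I = [[0, -4, -6], [3, 2, 3], [-2, 0, 0]].
This matrix has rank 2, so its null space has dimension 3 − 2 = 1.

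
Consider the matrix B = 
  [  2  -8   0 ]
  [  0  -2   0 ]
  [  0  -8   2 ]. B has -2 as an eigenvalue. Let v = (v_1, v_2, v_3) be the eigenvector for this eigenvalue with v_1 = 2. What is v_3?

2

B + 2I = [[4, -8, 0], [0, 0, 0], [0, -8, 4]].
Solving (B + 2I)v = 0 gives the eigenspace spanned by (2, 1, 2).
With v_1 = 2, v = (2, 1, 2), so v_3 = 2.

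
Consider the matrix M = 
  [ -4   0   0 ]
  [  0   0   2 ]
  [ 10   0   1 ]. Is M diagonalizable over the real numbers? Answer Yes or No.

Characteristic polynomial: p(t) = t^3 + 3t^2 - 4t = t(t - 1)(t + 4).
All 3 eigenvalues are distinct, so M is diagonalizable.

Yes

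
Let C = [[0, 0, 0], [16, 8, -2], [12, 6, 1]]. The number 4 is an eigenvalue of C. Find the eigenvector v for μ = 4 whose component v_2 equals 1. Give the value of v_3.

2

C − 4I = [[-4, 0, 0], [16, 4, -2], [12, 6, -3]].
Solving (C − 4I)v = 0 gives the eigenspace spanned by (0, 1, 2).
With v_2 = 1, v = (0, 1, 2), so v_3 = 2.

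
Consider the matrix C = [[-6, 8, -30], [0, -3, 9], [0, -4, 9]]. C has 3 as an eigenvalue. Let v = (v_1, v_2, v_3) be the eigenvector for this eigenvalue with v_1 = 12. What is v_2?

-9

C − 3I = [[-9, 8, -30], [0, -6, 9], [0, -4, 6]].
Solving (C − 3I)v = 0 gives the eigenspace spanned by (12, -9, -6).
With v_1 = 12, v = (12, -9, -6), so v_2 = -9.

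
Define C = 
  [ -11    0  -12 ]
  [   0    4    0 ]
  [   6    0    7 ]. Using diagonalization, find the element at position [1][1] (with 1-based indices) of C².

Characteristic polynomial: λ^3 - 21λ + 20 = (λ - 4)(λ - 1)(λ + 5), so the eigenvalues are -5, 1, 4.
λ=-5: eigenvector (2, 0, -1).
λ=4: eigenvector (0, 1, 0).
λ=1: eigenvector (-1, 0, 1).
P = [[2, 0, -1], [0, 1, 0], [-1, 0, 1]], D = diag(-5, 4, 1), P⁻¹ = [[1, 0, 1], [0, 1, 0], [1, 0, 2]].
C² = P·diag(25, 16, 1)·P⁻¹ = [[49, 0, 48], [0, 16, 0], [-24, 0, -23]].
The requested entry is 49.

49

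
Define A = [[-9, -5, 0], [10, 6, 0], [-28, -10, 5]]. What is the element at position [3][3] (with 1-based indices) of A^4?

625

Characteristic polynomial: s^3 - 2s^2 - 19s + 20 = (s - 5)(s - 1)(s + 4), so the eigenvalues are -4, 1, 5.
s=1: eigenvector (-1, 2, -2).
s=-4: eigenvector (1, -1, 2).
s=5: eigenvector (0, 0, 1).
P = [[-1, 1, 0], [2, -1, 0], [-2, 2, 1]], D = diag(1, -4, 5), P⁻¹ = [[1, 1, 0], [2, 1, 0], [-2, 0, 1]].
A⁴ = P·diag(1, 256, 625)·P⁻¹ = [[511, 255, 0], [-510, -254, 0], [-228, 510, 625]].
The requested entry is 625.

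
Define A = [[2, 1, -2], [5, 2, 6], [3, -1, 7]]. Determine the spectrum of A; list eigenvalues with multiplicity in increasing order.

3, 3, 5

Characteristic polynomial: p(r) = r^3 - 11r^2 + 39r - 45 = (r - 5)(r - 3)^2.
Roots (with multiplicity): 3, 3, 5.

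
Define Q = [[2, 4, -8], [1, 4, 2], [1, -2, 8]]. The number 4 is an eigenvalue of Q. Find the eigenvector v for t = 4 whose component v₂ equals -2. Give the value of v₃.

Q − 4I = [[-2, 4, -8], [1, 0, 2], [1, -2, 4]].
Solving (Q − 4I)v = 0 gives the eigenspace spanned by (4, -2, -2).
With v₂ = -2, v = (4, -2, -2), so v₃ = -2.

-2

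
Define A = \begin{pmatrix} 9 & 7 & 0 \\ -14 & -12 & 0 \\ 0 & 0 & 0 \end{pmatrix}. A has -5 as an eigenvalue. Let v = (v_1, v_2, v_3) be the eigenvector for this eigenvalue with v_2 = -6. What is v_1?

A + 5I = [[14, 7, 0], [-14, -7, 0], [0, 0, 5]].
Solving (A + 5I)v = 0 gives the eigenspace spanned by (3, -6, 0).
With v_2 = -6, v = (3, -6, 0), so v_1 = 3.

3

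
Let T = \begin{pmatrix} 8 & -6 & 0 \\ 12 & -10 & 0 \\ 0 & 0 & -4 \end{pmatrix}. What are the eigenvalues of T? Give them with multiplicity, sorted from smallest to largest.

Characteristic polynomial: p(μ) = μ^3 + 6μ^2 - 32 = (μ - 2)(μ + 4)^2.
Roots (with multiplicity): -4, -4, 2.

-4, -4, 2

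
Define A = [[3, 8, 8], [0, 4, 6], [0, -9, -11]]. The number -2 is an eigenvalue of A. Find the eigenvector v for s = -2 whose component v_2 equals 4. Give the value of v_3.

-4

A + 2I = [[5, 8, 8], [0, 6, 6], [0, -9, -9]].
Solving (A + 2I)v = 0 gives the eigenspace spanned by (0, 4, -4).
With v_2 = 4, v = (0, 4, -4), so v_3 = -4.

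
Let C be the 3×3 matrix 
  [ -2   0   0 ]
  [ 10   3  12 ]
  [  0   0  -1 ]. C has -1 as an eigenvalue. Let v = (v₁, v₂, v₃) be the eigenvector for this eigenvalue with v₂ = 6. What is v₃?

-2

C + 1I = [[-1, 0, 0], [10, 4, 12], [0, 0, 0]].
Solving (C + 1I)v = 0 gives the eigenspace spanned by (0, 6, -2).
With v₂ = 6, v = (0, 6, -2), so v₃ = -2.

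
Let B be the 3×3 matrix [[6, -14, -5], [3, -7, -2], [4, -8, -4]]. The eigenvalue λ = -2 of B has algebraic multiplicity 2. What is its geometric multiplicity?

B + 2I = [[8, -14, -5], [3, -5, -2], [4, -8, -2]].
This matrix has rank 2, so its null space has dimension 3 − 2 = 1.

1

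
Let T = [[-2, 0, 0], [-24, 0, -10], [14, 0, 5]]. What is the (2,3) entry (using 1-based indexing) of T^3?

Characteristic polynomial: μ^3 - 3μ^2 - 10μ = μ(μ - 5)(μ + 2), so the eigenvalues are -2, 0, 5.
μ=-2: eigenvector (1, 2, -2).
μ=0: eigenvector (0, 1, 0).
μ=5: eigenvector (0, -2, 1).
P = [[1, 0, 0], [2, 1, -2], [-2, 0, 1]], D = diag(-2, 0, 5), P⁻¹ = [[1, 0, 0], [2, 1, 2], [2, 0, 1]].
T³ = P·diag(-8, 0, 125)·P⁻¹ = [[-8, 0, 0], [-516, 0, -250], [266, 0, 125]].
The requested entry is -250.

-250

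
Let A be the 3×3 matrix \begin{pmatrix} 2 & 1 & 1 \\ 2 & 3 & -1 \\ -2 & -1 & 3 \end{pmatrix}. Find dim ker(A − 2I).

A − 2I = [[0, 1, 1], [2, 1, -1], [-2, -1, 1]].
This matrix has rank 2, so its null space has dimension 3 − 2 = 1.

1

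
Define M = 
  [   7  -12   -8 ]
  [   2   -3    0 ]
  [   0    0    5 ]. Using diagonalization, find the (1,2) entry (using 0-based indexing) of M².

Characteristic polynomial: μ^3 - 9μ^2 + 23μ - 15 = (μ - 5)(μ - 3)(μ - 1), so the eigenvalues are 1, 3, 5.
μ=3: eigenvector (3, 1, 0).
μ=1: eigenvector (2, 1, 0).
μ=5: eigenvector (-8, -2, 1).
P = [[3, 2, -8], [1, 1, -2], [0, 0, 1]], D = diag(3, 1, 5), P⁻¹ = [[1, -2, 4], [-1, 3, -2], [0, 0, 1]].
M² = P·diag(9, 1, 25)·P⁻¹ = [[25, -48, -96], [8, -15, -16], [0, 0, 25]].
The requested entry is -16.

-16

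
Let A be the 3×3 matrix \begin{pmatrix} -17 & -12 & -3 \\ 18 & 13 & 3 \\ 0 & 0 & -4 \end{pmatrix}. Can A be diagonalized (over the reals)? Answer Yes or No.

Yes

Characteristic polynomial: p(t) = t^3 + 8t^2 + 11t - 20 = (t - 1)(t + 4)(t + 5).
All 3 eigenvalues are distinct, so A is diagonalizable.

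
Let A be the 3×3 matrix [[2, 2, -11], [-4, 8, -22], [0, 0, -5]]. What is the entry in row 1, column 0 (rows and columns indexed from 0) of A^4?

Characteristic polynomial: λ^3 - 5λ^2 - 26λ + 120 = (λ - 6)(λ - 4)(λ + 5), so the eigenvalues are -5, 4, 6.
λ=6: eigenvector (1, 2, 0).
λ=-5: eigenvector (1, 2, 1).
λ=4: eigenvector (-1, -1, 0).
P = [[1, 1, -1], [2, 2, -1], [0, 1, 0]], D = diag(6, -5, 4), P⁻¹ = [[-1, 1, -1], [0, 0, 1], [-2, 1, 0]].
A⁴ = P·diag(1296, 625, 256)·P⁻¹ = [[-784, 1040, -671], [-2080, 2336, -1342], [0, 0, 625]].
The requested entry is -2080.

-2080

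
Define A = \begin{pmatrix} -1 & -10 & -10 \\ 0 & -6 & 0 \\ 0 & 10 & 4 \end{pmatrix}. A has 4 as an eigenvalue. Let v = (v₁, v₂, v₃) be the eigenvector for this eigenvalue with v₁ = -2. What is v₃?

A − 4I = [[-5, -10, -10], [0, -10, 0], [0, 10, 0]].
Solving (A − 4I)v = 0 gives the eigenspace spanned by (-2, 0, 1).
With v₁ = -2, v = (-2, 0, 1), so v₃ = 1.

1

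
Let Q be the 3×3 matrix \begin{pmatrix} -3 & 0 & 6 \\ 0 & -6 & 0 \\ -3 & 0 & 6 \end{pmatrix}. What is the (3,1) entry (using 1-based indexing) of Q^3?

Characteristic polynomial: t^3 + 3t^2 - 18t = t(t - 3)(t + 6), so the eigenvalues are -6, 0, 3.
t=0: eigenvector (2, 0, 1).
t=-6: eigenvector (0, 1, 0).
t=3: eigenvector (-1, 0, -1).
P = [[2, 0, -1], [0, 1, 0], [1, 0, -1]], D = diag(0, -6, 3), P⁻¹ = [[1, 0, -1], [0, 1, 0], [1, 0, -2]].
Q³ = P·diag(0, -216, 27)·P⁻¹ = [[-27, 0, 54], [0, -216, 0], [-27, 0, 54]].
The requested entry is -27.

-27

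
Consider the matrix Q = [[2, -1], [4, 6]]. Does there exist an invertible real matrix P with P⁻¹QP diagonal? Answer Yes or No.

Characteristic polynomial: p(s) = s^2 - 8s + 16 = (s - 4)^2.
s = 4 has algebraic multiplicity 2; rank(Q − 4I) = 1, so geometric multiplicity = 1.
Geometric multiplicity < algebraic multiplicity, so Q is not diagonalizable.

No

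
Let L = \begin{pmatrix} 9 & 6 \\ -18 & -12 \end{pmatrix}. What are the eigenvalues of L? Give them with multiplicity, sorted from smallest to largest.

Characteristic polynomial: p(t) = t^2 + 3t = t(t + 3).
Roots (with multiplicity): -3, 0.

-3, 0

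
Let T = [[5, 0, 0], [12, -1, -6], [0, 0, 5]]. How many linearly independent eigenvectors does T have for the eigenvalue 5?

2

T − 5I = [[0, 0, 0], [12, -6, -6], [0, 0, 0]].
This matrix has rank 1, so its null space has dimension 3 − 1 = 2.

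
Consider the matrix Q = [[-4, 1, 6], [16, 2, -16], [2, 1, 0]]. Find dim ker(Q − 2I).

1

Q − 2I = [[-6, 1, 6], [16, 0, -16], [2, 1, -2]].
This matrix has rank 2, so its null space has dimension 3 − 2 = 1.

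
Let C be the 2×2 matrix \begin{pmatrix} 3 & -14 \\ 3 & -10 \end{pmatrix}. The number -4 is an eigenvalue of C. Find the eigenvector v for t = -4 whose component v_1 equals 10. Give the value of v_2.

5

C + 4I = [[7, -14], [3, -6]].
Solving (C + 4I)v = 0 gives the eigenspace spanned by (10, 5).
With v_1 = 10, v = (10, 5), so v_2 = 5.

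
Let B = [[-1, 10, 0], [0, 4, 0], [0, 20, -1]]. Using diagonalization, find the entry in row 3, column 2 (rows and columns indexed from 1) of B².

60

Characteristic polynomial: s^3 - 2s^2 - 7s - 4 = (s - 4)(s + 1)^2, so the eigenvalues are -1, -1, 4.
s=-1: eigenvector (1, 0, 2).
s=-1: eigenvector (-2, 0, -3).
s=4: eigenvector (2, 1, 4).
P = [[1, -2, 2], [0, 0, 1], [2, -3, 4]], D = diag(-1, -1, 4), P⁻¹ = [[-3, -2, 2], [-2, 0, 1], [0, 1, 0]].
B² = P·diag(1, 1, 16)·P⁻¹ = [[1, 30, 0], [0, 16, 0], [0, 60, 1]].
The requested entry is 60.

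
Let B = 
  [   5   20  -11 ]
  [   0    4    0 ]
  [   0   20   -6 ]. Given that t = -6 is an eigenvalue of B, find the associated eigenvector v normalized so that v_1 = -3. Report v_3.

B + 6I = [[11, 20, -11], [0, 10, 0], [0, 20, 0]].
Solving (B + 6I)v = 0 gives the eigenspace spanned by (-3, 0, -3).
With v_1 = -3, v = (-3, 0, -3), so v_3 = -3.

-3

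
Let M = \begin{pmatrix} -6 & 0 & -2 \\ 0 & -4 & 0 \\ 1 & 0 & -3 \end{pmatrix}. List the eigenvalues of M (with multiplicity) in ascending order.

Characteristic polynomial: p(λ) = λ^3 + 13λ^2 + 56λ + 80 = (λ + 4)^2(λ + 5).
Roots (with multiplicity): -5, -4, -4.

-5, -4, -4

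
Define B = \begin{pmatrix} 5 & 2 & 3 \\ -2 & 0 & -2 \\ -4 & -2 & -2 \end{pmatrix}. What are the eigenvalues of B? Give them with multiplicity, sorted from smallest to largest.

Characteristic polynomial: p(μ) = μ^3 - 3μ^2 + 2μ = μ(μ - 2)(μ - 1).
Roots (with multiplicity): 0, 1, 2.

0, 1, 2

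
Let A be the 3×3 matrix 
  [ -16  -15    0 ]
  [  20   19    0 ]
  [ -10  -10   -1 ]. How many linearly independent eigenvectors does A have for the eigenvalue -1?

2

A + 1I = [[-15, -15, 0], [20, 20, 0], [-10, -10, 0]].
This matrix has rank 1, so its null space has dimension 3 − 1 = 2.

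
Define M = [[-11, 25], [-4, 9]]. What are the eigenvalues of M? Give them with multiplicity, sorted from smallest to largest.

-1, -1

Characteristic polynomial: p(t) = t^2 + 2t + 1 = (t + 1)^2.
Roots (with multiplicity): -1, -1.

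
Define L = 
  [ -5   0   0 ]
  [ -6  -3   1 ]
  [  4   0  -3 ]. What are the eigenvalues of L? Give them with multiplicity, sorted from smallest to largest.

Characteristic polynomial: p(μ) = μ^3 + 11μ^2 + 39μ + 45 = (μ + 3)^2(μ + 5).
Roots (with multiplicity): -5, -3, -3.

-5, -3, -3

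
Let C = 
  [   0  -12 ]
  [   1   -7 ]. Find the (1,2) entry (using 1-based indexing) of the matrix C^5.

-9372

Characteristic polynomial: s^2 + 7s + 12 = (s + 3)(s + 4), so the eigenvalues are -4, -3.
s=-4: eigenvector (-3, -1).
s=-3: eigenvector (4, 1).
P = [[-3, 4], [-1, 1]], D = diag(-4, -3), P⁻¹ = [[1, -4], [1, -3]].
C⁵ = P·diag(-1024, -243)·P⁻¹ = [[2100, -9372], [781, -3367]].
The requested entry is -9372.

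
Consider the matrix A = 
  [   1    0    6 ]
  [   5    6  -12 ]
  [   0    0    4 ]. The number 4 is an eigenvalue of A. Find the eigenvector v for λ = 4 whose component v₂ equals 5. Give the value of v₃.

A − 4I = [[-3, 0, 6], [5, 2, -12], [0, 0, 0]].
Solving (A − 4I)v = 0 gives the eigenspace spanned by (10, 5, 5).
With v₂ = 5, v = (10, 5, 5), so v₃ = 5.

5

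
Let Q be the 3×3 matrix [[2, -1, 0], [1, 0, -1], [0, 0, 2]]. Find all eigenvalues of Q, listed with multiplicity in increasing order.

Characteristic polynomial: p(t) = t^3 - 4t^2 + 5t - 2 = (t - 2)(t - 1)^2.
Roots (with multiplicity): 1, 1, 2.

1, 1, 2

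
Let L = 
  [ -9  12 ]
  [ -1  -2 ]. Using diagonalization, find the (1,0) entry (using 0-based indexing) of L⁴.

671

Characteristic polynomial: μ^2 + 11μ + 30 = (μ + 5)(μ + 6), so the eigenvalues are -6, -5.
μ=-5: eigenvector (3, 1).
μ=-6: eigenvector (4, 1).
P = [[3, 4], [1, 1]], D = diag(-5, -6), P⁻¹ = [[-1, 4], [1, -3]].
L⁴ = P·diag(625, 1296)·P⁻¹ = [[3309, -8052], [671, -1388]].
The requested entry is 671.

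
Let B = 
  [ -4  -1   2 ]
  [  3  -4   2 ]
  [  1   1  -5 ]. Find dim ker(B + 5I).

1

B + 5I = [[1, -1, 2], [3, 1, 2], [1, 1, 0]].
This matrix has rank 2, so its null space has dimension 3 − 2 = 1.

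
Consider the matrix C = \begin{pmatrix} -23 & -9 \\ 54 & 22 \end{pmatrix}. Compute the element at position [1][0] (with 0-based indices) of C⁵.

Characteristic polynomial: s^2 + s - 20 = (s - 4)(s + 5), so the eigenvalues are -5, 4.
s=-5: eigenvector (1, -2).
s=4: eigenvector (-1, 3).
P = [[1, -1], [-2, 3]], D = diag(-5, 4), P⁻¹ = [[3, 1], [2, 1]].
C⁵ = P·diag(-3125, 1024)·P⁻¹ = [[-11423, -4149], [24894, 9322]].
The requested entry is 24894.

24894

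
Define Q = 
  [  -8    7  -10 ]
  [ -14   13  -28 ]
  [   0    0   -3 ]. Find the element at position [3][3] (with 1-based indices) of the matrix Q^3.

-27

Characteristic polynomial: r^3 - 2r^2 - 21r - 18 = (r - 6)(r + 1)(r + 3), so the eigenvalues are -3, -1, 6.
r=6: eigenvector (1, 2, 0).
r=-1: eigenvector (-1, -1, 0).
r=-3: eigenvector (-2, 0, 1).
P = [[1, -1, -2], [2, -1, 0], [0, 0, 1]], D = diag(6, -1, -3), P⁻¹ = [[-1, 1, -2], [-2, 1, -4], [0, 0, 1]].
Q³ = P·diag(216, -1, -27)·P⁻¹ = [[-218, 217, -382], [-434, 433, -868], [0, 0, -27]].
The requested entry is -27.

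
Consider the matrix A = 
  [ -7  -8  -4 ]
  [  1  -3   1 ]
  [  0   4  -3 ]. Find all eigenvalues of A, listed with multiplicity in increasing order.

-5, -5, -3

Characteristic polynomial: p(μ) = μ^3 + 13μ^2 + 55μ + 75 = (μ + 3)(μ + 5)^2.
Roots (with multiplicity): -5, -5, -3.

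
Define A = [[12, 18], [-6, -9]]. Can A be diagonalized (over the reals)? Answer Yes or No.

Yes

Characteristic polynomial: p(r) = r^2 - 3r = r(r - 3).
All 2 eigenvalues are distinct, so A is diagonalizable.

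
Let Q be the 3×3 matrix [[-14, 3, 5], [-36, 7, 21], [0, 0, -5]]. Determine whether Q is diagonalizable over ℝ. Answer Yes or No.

No

Characteristic polynomial: p(t) = t^3 + 12t^2 + 45t + 50 = (t + 2)(t + 5)^2.
t = -5 has algebraic multiplicity 2; rank(Q + 5I) = 2, so geometric multiplicity = 1.
Geometric multiplicity < algebraic multiplicity, so Q is not diagonalizable.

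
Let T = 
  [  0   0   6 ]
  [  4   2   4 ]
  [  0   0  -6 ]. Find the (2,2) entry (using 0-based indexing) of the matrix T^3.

Characteristic polynomial: s^3 + 4s^2 - 12s = s(s - 2)(s + 6), so the eigenvalues are -6, 0, 2.
s=2: eigenvector (0, 1, 0).
s=0: eigenvector (1, -2, 0).
s=-6: eigenvector (-1, 0, 1).
P = [[0, 1, -1], [1, -2, 0], [0, 0, 1]], D = diag(2, 0, -6), P⁻¹ = [[2, 1, 2], [1, 0, 1], [0, 0, 1]].
T³ = P·diag(8, 0, -216)·P⁻¹ = [[0, 0, 216], [16, 8, 16], [0, 0, -216]].
The requested entry is -216.

-216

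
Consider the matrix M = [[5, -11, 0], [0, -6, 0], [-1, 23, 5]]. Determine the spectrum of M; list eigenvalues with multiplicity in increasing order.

Characteristic polynomial: p(μ) = μ^3 - 4μ^2 - 35μ + 150 = (μ - 5)^2(μ + 6).
Roots (with multiplicity): -6, 5, 5.

-6, 5, 5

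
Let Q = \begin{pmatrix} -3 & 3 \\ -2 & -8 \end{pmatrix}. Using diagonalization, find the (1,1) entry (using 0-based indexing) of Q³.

-398

Characteristic polynomial: s^2 + 11s + 30 = (s + 5)(s + 6), so the eigenvalues are -6, -5.
s=-5: eigenvector (3, -2).
s=-6: eigenvector (1, -1).
P = [[3, 1], [-2, -1]], D = diag(-5, -6), P⁻¹ = [[1, 1], [-2, -3]].
Q³ = P·diag(-125, -216)·P⁻¹ = [[57, 273], [-182, -398]].
The requested entry is -398.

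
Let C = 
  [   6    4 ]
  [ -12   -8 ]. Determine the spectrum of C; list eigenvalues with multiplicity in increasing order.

Characteristic polynomial: p(s) = s^2 + 2s = s(s + 2).
Roots (with multiplicity): -2, 0.

-2, 0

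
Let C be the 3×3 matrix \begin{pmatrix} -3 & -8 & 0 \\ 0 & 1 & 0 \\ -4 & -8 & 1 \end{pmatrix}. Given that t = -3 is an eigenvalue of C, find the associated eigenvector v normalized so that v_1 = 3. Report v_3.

C + 3I = [[0, -8, 0], [0, 4, 0], [-4, -8, 4]].
Solving (C + 3I)v = 0 gives the eigenspace spanned by (3, 0, 3).
With v_1 = 3, v = (3, 0, 3), so v_3 = 3.

3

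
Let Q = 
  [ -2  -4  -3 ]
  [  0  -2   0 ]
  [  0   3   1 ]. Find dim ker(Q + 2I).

Q + 2I = [[0, -4, -3], [0, 0, 0], [0, 3, 3]].
This matrix has rank 2, so its null space has dimension 3 − 2 = 1.

1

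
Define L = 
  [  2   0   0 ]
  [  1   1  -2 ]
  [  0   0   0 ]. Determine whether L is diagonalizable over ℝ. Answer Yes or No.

Yes

Characteristic polynomial: p(r) = r^3 - 3r^2 + 2r = r(r - 2)(r - 1).
All 3 eigenvalues are distinct, so L is diagonalizable.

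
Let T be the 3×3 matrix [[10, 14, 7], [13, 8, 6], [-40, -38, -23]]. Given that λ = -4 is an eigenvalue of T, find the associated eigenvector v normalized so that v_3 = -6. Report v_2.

3

T + 4I = [[14, 14, 7], [13, 12, 6], [-40, -38, -19]].
Solving (T + 4I)v = 0 gives the eigenspace spanned by (0, 3, -6).
With v_3 = -6, v = (0, 3, -6), so v_2 = 3.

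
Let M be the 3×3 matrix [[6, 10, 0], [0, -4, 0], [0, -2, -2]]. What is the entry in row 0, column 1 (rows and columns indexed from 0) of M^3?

Characteristic polynomial: s^3 - 28s - 48 = (s - 6)(s + 2)(s + 4), so the eigenvalues are -4, -2, 6.
s=6: eigenvector (1, 0, 0).
s=-4: eigenvector (-1, 1, 1).
s=-2: eigenvector (0, 0, 1).
P = [[1, -1, 0], [0, 1, 0], [0, 1, 1]], D = diag(6, -4, -2), P⁻¹ = [[1, 1, 0], [0, 1, 0], [0, -1, 1]].
M³ = P·diag(216, -64, -8)·P⁻¹ = [[216, 280, 0], [0, -64, 0], [0, -56, -8]].
The requested entry is 280.

280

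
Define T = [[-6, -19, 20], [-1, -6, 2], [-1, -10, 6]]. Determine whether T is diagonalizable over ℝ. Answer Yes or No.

No

Characteristic polynomial: p(r) = r^3 + 6r^2 - 15r - 100 = (r - 4)(r + 5)^2.
r = -5 has algebraic multiplicity 2; rank(T + 5I) = 2, so geometric multiplicity = 1.
Geometric multiplicity < algebraic multiplicity, so T is not diagonalizable.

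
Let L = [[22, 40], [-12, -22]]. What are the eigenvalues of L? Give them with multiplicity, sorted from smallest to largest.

-2, 2

Characteristic polynomial: p(μ) = μ^2 - 4 = (μ - 2)(μ + 2).
Roots (with multiplicity): -2, 2.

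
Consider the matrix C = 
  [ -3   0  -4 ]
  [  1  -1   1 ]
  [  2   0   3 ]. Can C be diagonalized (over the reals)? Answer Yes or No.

No

Characteristic polynomial: p(r) = r^3 + r^2 - r - 1 = (r - 1)(r + 1)^2.
r = -1 has algebraic multiplicity 2; rank(C + 1I) = 2, so geometric multiplicity = 1.
Geometric multiplicity < algebraic multiplicity, so C is not diagonalizable.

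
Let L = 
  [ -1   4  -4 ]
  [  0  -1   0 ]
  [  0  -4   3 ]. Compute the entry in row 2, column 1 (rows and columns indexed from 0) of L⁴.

-80

Characteristic polynomial: r^3 - r^2 - 5r - 3 = (r - 3)(r + 1)^2, so the eigenvalues are -1, -1, 3.
r=-1: eigenvector (1, 0, 0).
r=3: eigenvector (-1, 0, 1).
r=-1: eigenvector (-1, 1, 1).
P = [[1, -1, -1], [0, 0, 1], [0, 1, 1]], D = diag(-1, 3, -1), P⁻¹ = [[1, 0, 1], [0, -1, 1], [0, 1, 0]].
L⁴ = P·diag(1, 81, 1)·P⁻¹ = [[1, 80, -80], [0, 1, 0], [0, -80, 81]].
The requested entry is -80.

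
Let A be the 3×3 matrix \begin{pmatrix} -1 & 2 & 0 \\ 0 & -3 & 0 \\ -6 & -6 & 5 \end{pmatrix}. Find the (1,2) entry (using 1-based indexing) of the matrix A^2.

Characteristic polynomial: μ^3 - μ^2 - 17μ - 15 = (μ - 5)(μ + 1)(μ + 3), so the eigenvalues are -3, -1, 5.
μ=-1: eigenvector (1, 0, 1).
μ=-3: eigenvector (-1, 1, 0).
μ=5: eigenvector (0, 0, 1).
P = [[1, -1, 0], [0, 1, 0], [1, 0, 1]], D = diag(-1, -3, 5), P⁻¹ = [[1, 1, 0], [0, 1, 0], [-1, -1, 1]].
A² = P·diag(1, 9, 25)·P⁻¹ = [[1, -8, 0], [0, 9, 0], [-24, -24, 25]].
The requested entry is -8.

-8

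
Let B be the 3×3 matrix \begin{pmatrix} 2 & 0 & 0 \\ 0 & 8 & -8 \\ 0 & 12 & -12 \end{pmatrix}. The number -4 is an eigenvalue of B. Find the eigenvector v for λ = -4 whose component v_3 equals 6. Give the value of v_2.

4

B + 4I = [[6, 0, 0], [0, 12, -8], [0, 12, -8]].
Solving (B + 4I)v = 0 gives the eigenspace spanned by (0, 4, 6).
With v_3 = 6, v = (0, 4, 6), so v_2 = 4.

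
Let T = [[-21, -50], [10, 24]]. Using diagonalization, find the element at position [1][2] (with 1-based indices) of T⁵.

-10250

Characteristic polynomial: s^2 - 3s - 4 = (s - 4)(s + 1), so the eigenvalues are -1, 4.
s=4: eigenvector (-2, 1).
s=-1: eigenvector (5, -2).
P = [[-2, 5], [1, -2]], D = diag(4, -1), P⁻¹ = [[2, 5], [1, 2]].
T⁵ = P·diag(1024, -1)·P⁻¹ = [[-4101, -10250], [2050, 5124]].
The requested entry is -10250.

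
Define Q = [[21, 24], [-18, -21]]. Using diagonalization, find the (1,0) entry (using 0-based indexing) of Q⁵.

Characteristic polynomial: r^2 - 9 = (r - 3)(r + 3), so the eigenvalues are -3, 3.
r=-3: eigenvector (-1, 1).
r=3: eigenvector (4, -3).
P = [[-1, 4], [1, -3]], D = diag(-3, 3), P⁻¹ = [[3, 4], [1, 1]].
Q⁵ = P·diag(-243, 243)·P⁻¹ = [[1701, 1944], [-1458, -1701]].
The requested entry is -1458.

-1458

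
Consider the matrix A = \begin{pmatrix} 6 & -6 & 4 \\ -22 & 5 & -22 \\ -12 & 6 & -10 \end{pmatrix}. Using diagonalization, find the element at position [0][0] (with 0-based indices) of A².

120

Characteristic polynomial: μ^3 - μ^2 - 32μ + 60 = (μ - 5)(μ - 2)(μ + 6), so the eigenvalues are -6, 2, 5.
μ=2: eigenvector (-1, 0, 1).
μ=5: eigenvector (-2, 1, 2).
μ=-6: eigenvector (1, 2, 0).
P = [[-1, -2, 1], [0, 1, 2], [1, 2, 0]], D = diag(2, 5, -6), P⁻¹ = [[4, -2, 5], [-2, 1, -2], [1, 0, 1]].
A² = P·diag(4, 25, 36)·P⁻¹ = [[120, -42, 116], [22, 25, 22], [-84, 42, -80]].
The requested entry is 120.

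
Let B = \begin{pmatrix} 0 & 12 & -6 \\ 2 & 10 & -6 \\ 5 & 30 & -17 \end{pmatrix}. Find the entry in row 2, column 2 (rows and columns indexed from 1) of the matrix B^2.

-56

Characteristic polynomial: s^3 + 7s^2 + 16s + 12 = (s + 2)^2(s + 3), so the eigenvalues are -3, -2, -2.
s=-2: eigenvector (3, 0, 1).
s=-2: eigenvector (0, 1, 2).
s=-3: eigenvector (2, 2, 5).
P = [[3, 0, 2], [0, 1, 2], [1, 2, 5]], D = diag(-2, -2, -3), P⁻¹ = [[1, 4, -2], [2, 13, -6], [-1, -6, 3]].
B² = P·diag(4, 4, 9)·P⁻¹ = [[-6, -60, 30], [-10, -56, 30], [-25, -150, 79]].
The requested entry is -56.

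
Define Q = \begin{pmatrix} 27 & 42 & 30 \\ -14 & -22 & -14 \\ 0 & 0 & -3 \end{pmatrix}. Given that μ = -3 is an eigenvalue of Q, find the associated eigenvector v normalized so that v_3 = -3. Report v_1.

3

Q + 3I = [[30, 42, 30], [-14, -19, -14], [0, 0, 0]].
Solving (Q + 3I)v = 0 gives the eigenspace spanned by (3, 0, -3).
With v_3 = -3, v = (3, 0, -3), so v_1 = 3.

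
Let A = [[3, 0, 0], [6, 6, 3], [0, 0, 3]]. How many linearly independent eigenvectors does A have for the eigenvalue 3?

2

A − 3I = [[0, 0, 0], [6, 3, 3], [0, 0, 0]].
This matrix has rank 1, so its null space has dimension 3 − 1 = 2.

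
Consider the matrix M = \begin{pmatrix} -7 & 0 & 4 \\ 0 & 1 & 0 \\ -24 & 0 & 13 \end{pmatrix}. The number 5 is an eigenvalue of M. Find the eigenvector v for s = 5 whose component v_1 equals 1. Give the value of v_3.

3

M − 5I = [[-12, 0, 4], [0, -4, 0], [-24, 0, 8]].
Solving (M − 5I)v = 0 gives the eigenspace spanned by (1, 0, 3).
With v_1 = 1, v = (1, 0, 3), so v_3 = 3.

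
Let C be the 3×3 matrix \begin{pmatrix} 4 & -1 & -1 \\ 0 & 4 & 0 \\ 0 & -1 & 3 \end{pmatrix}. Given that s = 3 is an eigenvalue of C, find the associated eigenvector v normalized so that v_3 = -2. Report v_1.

-2

C − 3I = [[1, -1, -1], [0, 1, 0], [0, -1, 0]].
Solving (C − 3I)v = 0 gives the eigenspace spanned by (-2, 0, -2).
With v_3 = -2, v = (-2, 0, -2), so v_1 = -2.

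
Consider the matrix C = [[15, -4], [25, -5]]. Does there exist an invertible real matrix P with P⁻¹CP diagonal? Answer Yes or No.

No

Characteristic polynomial: p(r) = r^2 - 10r + 25 = (r - 5)^2.
r = 5 has algebraic multiplicity 2; rank(C − 5I) = 1, so geometric multiplicity = 1.
Geometric multiplicity < algebraic multiplicity, so C is not diagonalizable.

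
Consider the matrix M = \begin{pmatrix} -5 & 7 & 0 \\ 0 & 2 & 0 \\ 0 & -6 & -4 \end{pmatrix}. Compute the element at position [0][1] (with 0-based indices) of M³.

133

Characteristic polynomial: s^3 + 7s^2 + 2s - 40 = (s - 2)(s + 4)(s + 5), so the eigenvalues are -5, -4, 2.
s=-5: eigenvector (1, 0, 0).
s=2: eigenvector (1, 1, -1).
s=-4: eigenvector (0, 0, 1).
P = [[1, 1, 0], [0, 1, 0], [0, -1, 1]], D = diag(-5, 2, -4), P⁻¹ = [[1, -1, 0], [0, 1, 0], [0, 1, 1]].
M³ = P·diag(-125, 8, -64)·P⁻¹ = [[-125, 133, 0], [0, 8, 0], [0, -72, -64]].
The requested entry is 133.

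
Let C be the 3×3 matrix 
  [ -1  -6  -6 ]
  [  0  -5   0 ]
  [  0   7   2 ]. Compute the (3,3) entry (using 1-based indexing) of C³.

Characteristic polynomial: t^3 + 4t^2 - 7t - 10 = (t - 2)(t + 1)(t + 5), so the eigenvalues are -5, -1, 2.
t=-1: eigenvector (1, 0, 0).
t=-5: eigenvector (0, 1, -1).
t=2: eigenvector (-2, 0, 1).
P = [[1, 0, -2], [0, 1, 0], [0, -1, 1]], D = diag(-1, -5, 2), P⁻¹ = [[1, 2, 2], [0, 1, 0], [0, 1, 1]].
C³ = P·diag(-1, -125, 8)·P⁻¹ = [[-1, -18, -18], [0, -125, 0], [0, 133, 8]].
The requested entry is 8.

8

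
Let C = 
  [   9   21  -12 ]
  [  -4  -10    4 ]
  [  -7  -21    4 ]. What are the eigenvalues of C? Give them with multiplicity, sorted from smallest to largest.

Characteristic polynomial: p(λ) = λ^3 - 3λ^2 - 10λ + 24 = (λ - 4)(λ - 2)(λ + 3).
Roots (with multiplicity): -3, 2, 4.

-3, 2, 4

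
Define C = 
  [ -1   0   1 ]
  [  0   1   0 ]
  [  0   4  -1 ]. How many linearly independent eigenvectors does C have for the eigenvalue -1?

C + 1I = [[0, 0, 1], [0, 2, 0], [0, 4, 0]].
This matrix has rank 2, so its null space has dimension 3 − 2 = 1.

1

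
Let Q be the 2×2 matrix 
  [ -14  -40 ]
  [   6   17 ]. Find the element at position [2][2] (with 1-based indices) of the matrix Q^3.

Characteristic polynomial: s^2 - 3s + 2 = (s - 2)(s - 1), so the eigenvalues are 1, 2.
s=2: eigenvector (-5, 2).
s=1: eigenvector (-8, 3).
P = [[-5, -8], [2, 3]], D = diag(2, 1), P⁻¹ = [[3, 8], [-2, -5]].
Q³ = P·diag(8, 1)·P⁻¹ = [[-104, -280], [42, 113]].
The requested entry is 113.

113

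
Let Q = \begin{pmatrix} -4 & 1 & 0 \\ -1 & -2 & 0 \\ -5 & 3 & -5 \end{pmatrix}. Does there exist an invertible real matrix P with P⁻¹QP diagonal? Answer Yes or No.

Characteristic polynomial: p(r) = r^3 + 11r^2 + 39r + 45 = (r + 3)^2(r + 5).
r = -3 has algebraic multiplicity 2; rank(Q + 3I) = 2, so geometric multiplicity = 1.
Geometric multiplicity < algebraic multiplicity, so Q is not diagonalizable.

No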